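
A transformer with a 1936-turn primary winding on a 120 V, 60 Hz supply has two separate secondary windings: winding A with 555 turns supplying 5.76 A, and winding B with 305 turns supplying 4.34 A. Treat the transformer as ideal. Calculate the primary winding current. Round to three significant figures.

I_p ≈ 2.33 A

V_A = 120 × 555/1936 = 34.401 V; V_B = 120 × 305/1936 = 18.905 V.
P_out = V_A I_A + V_B I_B = 34.401×5.76 + 18.905×4.34 = 198.15 + 82.048 = 280.20 W.
Ideal ⇒ P_in = P_out, so I_p = P_out/V_p = 280.20/120 = 2.33 A.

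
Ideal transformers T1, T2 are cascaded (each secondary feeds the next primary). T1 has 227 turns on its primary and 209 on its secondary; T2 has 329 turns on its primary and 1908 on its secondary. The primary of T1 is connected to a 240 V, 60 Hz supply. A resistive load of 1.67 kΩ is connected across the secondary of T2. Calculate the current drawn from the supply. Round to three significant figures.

After T1: V = 240.00 × 209/227 = 220.97 V.
After T2: V = 220.97 × 1908/329 = 1281.5 V.
I_load = 1281.5/1670 = 0.76736 A, so P_out = 1281.5 × 0.76736 = 983.36 W.
All ideal ⇒ P_in = P_out, so I_supply = 983.36/240 = 4.10 A.

I_supply ≈ 4.10 A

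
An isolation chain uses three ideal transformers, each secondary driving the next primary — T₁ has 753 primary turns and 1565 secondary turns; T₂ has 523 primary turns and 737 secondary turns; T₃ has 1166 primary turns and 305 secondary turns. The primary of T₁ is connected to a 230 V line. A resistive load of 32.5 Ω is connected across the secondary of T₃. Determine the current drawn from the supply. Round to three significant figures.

After T₁: V = 230.00 × 1565/753 = 478.02 V.
After T₂: V = 478.02 × 737/523 = 673.62 V.
After T₃: V = 673.62 × 305/1166 = 176.20 V.
I_load = 176.20/32.5 = 5.4216 A, so P_out = 176.20 × 5.4216 = 955.31 W.
All ideal ⇒ P_in = P_out, so I_supply = 955.31/230 = 4.15 A.

I_supply ≈ 4.15 A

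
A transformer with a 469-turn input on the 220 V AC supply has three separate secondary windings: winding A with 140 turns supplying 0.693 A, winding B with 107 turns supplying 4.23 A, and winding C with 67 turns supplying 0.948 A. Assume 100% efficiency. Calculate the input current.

I_in ≈ 1.31 A

V_A = 220 × 140/469 = 65.672 V; V_B = 220 × 107/469 = 50.192 V; V_C = 220 × 67/469 = 31.429 V.
P_out = V_A I_A + V_B I_B + V_C I_C = 65.672×0.693 + 50.192×4.23 + 31.429×0.948 = 45.510 + 212.31 + 29.794 = 287.62 W.
Ideal ⇒ P_in = P_out, so I_in = P_out/V_in = 287.62/220 = 1.31 A.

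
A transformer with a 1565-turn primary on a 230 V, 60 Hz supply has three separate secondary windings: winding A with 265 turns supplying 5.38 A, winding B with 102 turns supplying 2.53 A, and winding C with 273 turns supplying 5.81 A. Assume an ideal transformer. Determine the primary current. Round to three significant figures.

V_A = 230 × 265/1565 = 38.946 V; V_B = 230 × 102/1565 = 14.990 V; V_C = 230 × 273/1565 = 40.121 V.
P_out = V_A I_A + V_B I_B + V_C I_C = 38.946×5.38 + 14.990×2.53 + 40.121×5.81 = 209.53 + 37.926 + 233.11 = 480.56 W.
Ideal ⇒ P_in = P_out, so I_p = P_out/V_p = 480.56/230 = 2.09 A.

I_p ≈ 2.09 A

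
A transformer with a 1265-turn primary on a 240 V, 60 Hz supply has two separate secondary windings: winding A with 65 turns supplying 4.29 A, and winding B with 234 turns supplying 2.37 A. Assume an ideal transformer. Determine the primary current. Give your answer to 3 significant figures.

V_A = 240 × 65/1265 = 12.332 V; V_B = 240 × 234/1265 = 44.395 V.
P_out = V_A I_A + V_B I_B = 12.332×4.29 + 44.395×2.37 = 52.904 + 105.22 = 158.12 W.
Ideal ⇒ P_in = P_out, so I_p = P_out/V_p = 158.12/240 = 0.659 A.

I_p ≈ 0.659 A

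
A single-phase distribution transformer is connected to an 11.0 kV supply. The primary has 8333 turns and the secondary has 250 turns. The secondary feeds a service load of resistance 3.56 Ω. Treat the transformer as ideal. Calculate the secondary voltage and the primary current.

V_s ≈ 330 V, I_p ≈ 2.78 A

V_s = V_p × N_s/N_p = 11000 × 250/8333 = 330.01 V.
I_s = V_s/R = 330.01/3.56 = 92.700 A.
I_p = I_s × N_s/N_p = 92.700 × 250/8333 = 2.78 A.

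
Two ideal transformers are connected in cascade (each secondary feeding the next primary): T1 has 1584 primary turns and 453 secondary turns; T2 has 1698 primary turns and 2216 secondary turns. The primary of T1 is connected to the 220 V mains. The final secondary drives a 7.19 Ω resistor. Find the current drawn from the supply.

I_supply ≈ 4.26 A

After T1: V = 220.00 × 453/1584 = 62.917 V.
After T2: V = 62.917 × 2216/1698 = 82.110 V.
I_load = 82.110/7.19 = 11.420 A, so P_out = 82.110 × 11.420 = 937.71 W.
All ideal ⇒ P_in = P_out, so I_supply = 937.71/220 = 4.26 A.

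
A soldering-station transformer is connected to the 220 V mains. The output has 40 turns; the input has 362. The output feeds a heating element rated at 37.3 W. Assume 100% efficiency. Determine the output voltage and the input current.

V_out ≈ 24.3 V, I_in ≈ 0.170 A

V_out = V_in × N_out/N_in = 220 × 40/362 = 24.309 V.
I_out = P/V_out = 37.3/24.309 = 1.5344 A.
I_in = I_out × N_out/N_in = 1.5344 × 40/362 = 0.170 A.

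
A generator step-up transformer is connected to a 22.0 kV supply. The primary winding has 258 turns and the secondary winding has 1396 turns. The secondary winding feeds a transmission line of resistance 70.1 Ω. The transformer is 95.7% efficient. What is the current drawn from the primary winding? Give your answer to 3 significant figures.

V_s = 22000 × 1396/258 = 119040 V.
I_s = V_s/R = 119040/70.1 = 1698.1 A.
P_out = V_s I_s = 119040 × 1698.1 = 2.0214×10^8 W.
P_in = P_out/η = 2.0214×10^8/0.957 = 2.1123×10^8 W.
I_p = P_in/V_p = 2.1123×10^8/22000 = 9600 A.

I_p ≈ 9600 A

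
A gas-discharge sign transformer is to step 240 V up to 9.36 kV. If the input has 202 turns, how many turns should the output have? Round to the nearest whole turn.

N_out/N_in = V_out/V_in, so N_out = 202 × 9360/240 = 7878.0 ≈ 7878 turns.

N_out = 7878 turns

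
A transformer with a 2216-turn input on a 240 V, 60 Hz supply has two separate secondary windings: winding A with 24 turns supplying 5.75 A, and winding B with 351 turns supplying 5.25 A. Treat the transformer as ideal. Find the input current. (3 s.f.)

V_A = 240 × 24/2216 = 2.5993 V; V_B = 240 × 351/2216 = 38.014 V.
P_out = V_A I_A + V_B I_B = 2.5993×5.75 + 38.014×5.25 = 14.946 + 199.58 = 214.52 W.
Ideal ⇒ P_in = P_out, so I_in = P_out/V_in = 214.52/240 = 0.894 A.

I_in ≈ 0.894 A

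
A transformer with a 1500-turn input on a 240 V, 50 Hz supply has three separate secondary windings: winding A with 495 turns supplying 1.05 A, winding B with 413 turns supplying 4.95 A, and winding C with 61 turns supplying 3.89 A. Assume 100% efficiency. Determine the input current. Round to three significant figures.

V_A = 240 × 495/1500 = 79.200 V; V_B = 240 × 413/1500 = 66.080 V; V_C = 240 × 61/1500 = 9.7600 V.
P_out = V_A I_A + V_B I_B + V_C I_C = 79.200×1.05 + 66.080×4.95 + 9.7600×3.89 = 83.160 + 327.10 + 37.966 = 448.22 W.
Ideal ⇒ P_in = P_out, so I_in = P_out/V_in = 448.22/240 = 1.87 A.

I_in ≈ 1.87 A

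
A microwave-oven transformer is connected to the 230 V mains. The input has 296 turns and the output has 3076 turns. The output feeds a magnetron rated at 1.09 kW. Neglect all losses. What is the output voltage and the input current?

V_out ≈ 2390 V, I_in ≈ 4.74 A

V_out = V_in × N_out/N_in = 230 × 3076/296 = 2390.1 V.
I_out = P/V_out = 1090/2390.1 = 0.45604 A.
I_in = I_out × N_out/N_in = 0.45604 × 3076/296 = 4.74 A.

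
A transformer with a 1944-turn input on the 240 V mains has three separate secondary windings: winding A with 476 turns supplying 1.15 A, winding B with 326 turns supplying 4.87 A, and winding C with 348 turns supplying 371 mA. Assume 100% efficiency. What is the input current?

I_in ≈ 1.16 A

V_A = 240 × 476/1944 = 58.765 V; V_B = 240 × 326/1944 = 40.247 V; V_C = 240 × 348/1944 = 42.963 V.
P_out = V_A I_A + V_B I_B + V_C I_C = 58.765×1.15 + 40.247×4.87 + 42.963×0.371 = 67.580 + 196.00 + 15.939 = 279.52 W.
Ideal ⇒ P_in = P_out, so I_in = P_out/V_in = 279.52/240 = 1.16 A.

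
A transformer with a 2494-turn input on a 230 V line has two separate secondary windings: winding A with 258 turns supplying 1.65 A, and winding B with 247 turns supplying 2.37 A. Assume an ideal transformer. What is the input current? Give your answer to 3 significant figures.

V_A = 230 × 258/2494 = 23.793 V; V_B = 230 × 247/2494 = 22.779 V.
P_out = V_A I_A + V_B I_B = 23.793×1.65 + 22.779×2.37 = 39.259 + 53.985 = 93.244 W.
Ideal ⇒ P_in = P_out, so I_in = P_out/V_in = 93.244/230 = 0.405 A.

I_in ≈ 0.405 A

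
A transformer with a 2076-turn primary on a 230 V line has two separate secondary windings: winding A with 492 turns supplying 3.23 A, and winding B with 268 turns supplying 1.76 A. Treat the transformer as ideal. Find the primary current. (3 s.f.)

I_p ≈ 0.993 A

V_A = 230 × 492/2076 = 54.509 V; V_B = 230 × 268/2076 = 29.692 V.
P_out = V_A I_A + V_B I_B = 54.509×3.23 + 29.692×1.76 = 176.06 + 52.257 = 228.32 W.
Ideal ⇒ P_in = P_out, so I_p = P_out/V_p = 228.32/230 = 0.993 A.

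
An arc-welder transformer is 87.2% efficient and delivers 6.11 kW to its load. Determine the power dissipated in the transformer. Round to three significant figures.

P_in = P_out/η = 6110/0.872 = 7006.88 W.
P_loss = P_in − P_out = 7006.88 − 6110 = 897 W.

P_loss ≈ 897 W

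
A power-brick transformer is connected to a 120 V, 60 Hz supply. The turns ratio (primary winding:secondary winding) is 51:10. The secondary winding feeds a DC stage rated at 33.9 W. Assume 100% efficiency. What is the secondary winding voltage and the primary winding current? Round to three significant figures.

V_s = V_p × N_s/N_p = 120 × 10/51 = 23.529 V.
I_s = P/V_s = 33.9/23.529 = 1.4407 A.
I_p = I_s × N_s/N_p = 1.4407 × 10/51 = 0.282 A.

V_s ≈ 23.5 V, I_p ≈ 0.282 A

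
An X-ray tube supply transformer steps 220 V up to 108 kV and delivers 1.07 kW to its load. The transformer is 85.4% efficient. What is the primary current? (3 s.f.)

P_in = P_out/η = 1070/0.854 = 1252.9 W.
I_p = P_in/V_p = 1252.9/220 = 5.70 A.

I_p ≈ 5.70 A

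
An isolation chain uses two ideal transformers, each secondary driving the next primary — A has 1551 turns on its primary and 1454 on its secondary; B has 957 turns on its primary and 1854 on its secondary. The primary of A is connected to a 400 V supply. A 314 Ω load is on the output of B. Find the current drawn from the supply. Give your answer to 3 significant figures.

I_supply ≈ 4.20 A

Secondary of A: V = 400.00 × 1454/1551 = 374.98 V.
Secondary of B: V = 374.98 × 1854/957 = 726.46 V.
I_load = 726.46/314 = 2.3136 A, so P_out = 726.46 × 2.3136 = 1680.7 W.
All ideal ⇒ P_in = P_out, so I_supply = 1680.7/400 = 4.20 A.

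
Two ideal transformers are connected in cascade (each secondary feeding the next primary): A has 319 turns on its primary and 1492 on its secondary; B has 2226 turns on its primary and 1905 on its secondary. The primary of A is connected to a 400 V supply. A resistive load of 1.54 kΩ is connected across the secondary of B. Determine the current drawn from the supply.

I_supply ≈ 4.16 A

Secondary of A: V = 400.00 × 1492/319 = 1870.8 V.
Secondary of B: V = 1870.8 × 1905/2226 = 1601.1 V.
I_load = 1601.1/1540 = 1.0397 A, so P_out = 1601.1 × 1.0397 = 1664.5 W.
All ideal ⇒ P_in = P_out, so I_supply = 1664.5/400 = 4.16 A.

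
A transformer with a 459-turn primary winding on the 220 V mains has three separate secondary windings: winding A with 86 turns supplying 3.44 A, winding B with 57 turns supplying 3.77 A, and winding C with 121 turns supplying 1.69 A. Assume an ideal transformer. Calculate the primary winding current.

I_p ≈ 1.56 A

V_A = 220 × 86/459 = 41.220 V; V_B = 220 × 57/459 = 27.320 V; V_C = 220 × 121/459 = 57.996 V.
P_out = V_A I_A + V_B I_B + V_C I_C = 41.220×3.44 + 27.320×3.77 + 57.996×1.69 = 141.80 + 103.00 + 98.013 = 342.81 W.
Ideal ⇒ P_in = P_out, so I_p = P_out/V_p = 342.81/220 = 1.56 A.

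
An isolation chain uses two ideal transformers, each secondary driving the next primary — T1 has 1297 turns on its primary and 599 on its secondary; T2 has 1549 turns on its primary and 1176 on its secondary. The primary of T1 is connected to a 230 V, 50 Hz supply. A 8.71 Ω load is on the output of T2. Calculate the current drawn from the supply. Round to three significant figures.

Secondary of T1: V = 230.00 × 599/1297 = 106.22 V.
Secondary of T2: V = 106.22 × 1176/1549 = 80.644 V.
I_load = 80.644/8.71 = 9.2588 A, so P_out = 80.644 × 9.2588 = 746.66 W.
All ideal ⇒ P_in = P_out, so I_supply = 746.66/230 = 3.25 A.

I_supply ≈ 3.25 A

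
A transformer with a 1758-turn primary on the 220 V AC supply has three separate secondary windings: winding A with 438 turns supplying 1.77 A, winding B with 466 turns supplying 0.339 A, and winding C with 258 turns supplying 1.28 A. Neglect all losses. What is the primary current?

I_p ≈ 0.719 A

V_A = 220 × 438/1758 = 54.812 V; V_B = 220 × 466/1758 = 58.316 V; V_C = 220 × 258/1758 = 32.287 V.
P_out = V_A I_A + V_B I_B + V_C I_C = 54.812×1.77 + 58.316×0.339 + 32.287×1.28 = 97.018 + 19.769 + 41.327 = 158.11 W.
Ideal ⇒ P_in = P_out, so I_p = P_out/V_p = 158.11/220 = 0.719 A.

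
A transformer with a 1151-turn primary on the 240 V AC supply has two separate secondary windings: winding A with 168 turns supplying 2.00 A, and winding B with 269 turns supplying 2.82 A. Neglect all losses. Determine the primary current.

V_A = 240 × 168/1151 = 35.030 V; V_B = 240 × 269/1151 = 56.090 V.
P_out = V_A I_A + V_B I_B = 35.030×2.00 + 56.090×2.82 = 70.061 + 158.17 = 228.24 W.
Ideal ⇒ P_in = P_out, so I_p = P_out/V_p = 228.24/240 = 0.951 A.

I_p ≈ 0.951 A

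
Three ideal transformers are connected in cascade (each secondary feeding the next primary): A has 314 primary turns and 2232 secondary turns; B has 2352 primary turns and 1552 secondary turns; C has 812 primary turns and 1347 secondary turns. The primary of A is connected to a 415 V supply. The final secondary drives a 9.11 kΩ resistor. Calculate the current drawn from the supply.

I_supply ≈ 2.76 A

After A: V = 415.00 × 2232/314 = 2949.9 V.
After B: V = 2949.9 × 1552/2352 = 1946.6 V.
After C: V = 1946.6 × 1347/812 = 3229.1 V.
I_load = 3229.1/9110 = 0.35445 A, so P_out = 3229.1 × 0.35445 = 1144.6 W.
All ideal ⇒ P_in = P_out, so I_supply = 1144.6/415 = 2.76 A.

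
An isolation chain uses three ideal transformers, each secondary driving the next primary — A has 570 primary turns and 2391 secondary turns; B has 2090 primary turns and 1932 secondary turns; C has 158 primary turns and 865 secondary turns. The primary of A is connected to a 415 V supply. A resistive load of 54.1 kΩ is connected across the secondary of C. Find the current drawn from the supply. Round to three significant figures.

I_supply ≈ 3.46 A

After A: V = 415.00 × 2391/570 = 1740.8 V.
After B: V = 1740.8 × 1932/2090 = 1609.2 V.
After C: V = 1609.2 × 865/158 = 8809.9 V.
I_load = 8809.9/54100 = 0.16285 A, so P_out = 8809.9 × 0.16285 = 1434.7 W.
All ideal ⇒ P_in = P_out, so I_supply = 1434.7/415 = 3.46 A.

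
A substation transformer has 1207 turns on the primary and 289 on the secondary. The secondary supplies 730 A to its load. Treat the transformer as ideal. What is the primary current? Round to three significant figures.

For an ideal transformer I_p/I_s = N_s/N_p, so I_p = 730 × 289/1207 = 175 A.

I_p ≈ 175 A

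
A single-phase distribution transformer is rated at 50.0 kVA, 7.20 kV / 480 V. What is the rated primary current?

I_p = S/V_p = 50000/7200 = 6.94 A.

I_p ≈ 6.94 A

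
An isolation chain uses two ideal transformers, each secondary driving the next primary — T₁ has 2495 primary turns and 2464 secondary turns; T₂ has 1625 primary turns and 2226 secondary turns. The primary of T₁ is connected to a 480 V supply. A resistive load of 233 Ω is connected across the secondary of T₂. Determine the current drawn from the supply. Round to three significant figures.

Secondary of T₁: V = 480.00 × 2464/2495 = 474.04 V.
Secondary of T₂: V = 474.04 × 2226/1625 = 649.36 V.
I_load = 649.36/233 = 2.7869 A, so P_out = 649.36 × 2.7869 = 1809.7 W.
All ideal ⇒ P_in = P_out, so I_supply = 1809.7/480 = 3.77 A.

I_supply ≈ 3.77 A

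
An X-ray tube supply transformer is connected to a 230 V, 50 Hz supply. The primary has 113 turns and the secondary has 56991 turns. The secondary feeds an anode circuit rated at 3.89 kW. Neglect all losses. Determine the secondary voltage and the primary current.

V_s ≈ 116000 V, I_p ≈ 16.9 A

V_s = V_p × N_s/N_p = 230 × 56991/113 = 116000 V.
I_s = P/V_s = 3890/116000 = 0.033535 A.
I_p = I_s × N_s/N_p = 0.033535 × 56991/113 = 16.9 A.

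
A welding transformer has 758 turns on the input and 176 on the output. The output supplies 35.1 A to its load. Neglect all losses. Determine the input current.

I_in ≈ 8.15 A

For an ideal transformer I_in/I_out = N_out/N_in, so I_in = 35.1 × 176/758 = 8.15 A.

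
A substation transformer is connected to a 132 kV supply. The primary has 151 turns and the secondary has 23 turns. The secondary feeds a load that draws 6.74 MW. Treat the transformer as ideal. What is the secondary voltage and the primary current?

V_s = V_p × N_s/N_p = 132000 × 23/151 = 20106 V.
I_s = P/V_s = 6.74×10^6/20106 = 335.22 A.
I_p = I_s × N_s/N_p = 335.22 × 23/151 = 51.1 A.

V_s ≈ 20100 V, I_p ≈ 51.1 A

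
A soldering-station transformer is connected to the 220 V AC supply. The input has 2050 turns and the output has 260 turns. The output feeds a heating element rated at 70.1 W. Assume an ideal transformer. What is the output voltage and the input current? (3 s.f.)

V_out = V_in × N_out/N_in = 220 × 260/2050 = 27.902 V.
I_out = P/V_out = 70.1/27.902 = 2.5123 A.
I_in = I_out × N_out/N_in = 2.5123 × 260/2050 = 0.319 A.

V_out ≈ 27.9 V, I_in ≈ 0.319 A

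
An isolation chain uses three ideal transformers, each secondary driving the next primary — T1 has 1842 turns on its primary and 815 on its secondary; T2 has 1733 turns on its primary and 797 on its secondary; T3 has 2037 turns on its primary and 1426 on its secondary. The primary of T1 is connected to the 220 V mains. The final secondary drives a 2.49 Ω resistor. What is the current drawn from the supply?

After T1: V = 220.00 × 815/1842 = 97.340 V.
After T2: V = 97.340 × 797/1733 = 44.766 V.
After T3: V = 44.766 × 1426/2037 = 31.339 V.
I_load = 31.339/2.49 = 12.586 A, so P_out = 31.339 × 12.586 = 394.42 W.
All ideal ⇒ P_in = P_out, so I_supply = 394.42/220 = 1.79 A.

I_supply ≈ 1.79 A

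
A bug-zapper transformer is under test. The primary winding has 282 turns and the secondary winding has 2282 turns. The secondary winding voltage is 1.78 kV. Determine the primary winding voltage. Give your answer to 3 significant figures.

V_p ≈ 220 V

V_p/V_s = N_p/N_s, so V_p = 1780 × 282/2282 = 220 V.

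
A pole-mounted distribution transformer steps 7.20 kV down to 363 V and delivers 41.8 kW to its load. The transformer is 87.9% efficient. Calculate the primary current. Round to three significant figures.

P_in = P_out/η = 41800/0.879 = 47554 W.
I_p = P_in/V_p = 47554/7200 = 6.60 A.

I_p ≈ 6.60 A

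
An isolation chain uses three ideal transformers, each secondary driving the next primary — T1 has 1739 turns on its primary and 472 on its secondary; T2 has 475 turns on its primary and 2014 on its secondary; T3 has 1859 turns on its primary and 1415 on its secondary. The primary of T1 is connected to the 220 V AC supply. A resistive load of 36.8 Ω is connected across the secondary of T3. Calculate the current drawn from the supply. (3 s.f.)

Secondary of T1: V = 220.00 × 472/1739 = 59.712 V.
Secondary of T2: V = 59.712 × 2014/475 = 253.18 V.
Secondary of T3: V = 253.18 × 1415/1859 = 192.71 V.
I_load = 192.71/36.8 = 5.2367 A, so P_out = 192.71 × 5.2367 = 1009.2 W.
All ideal ⇒ P_in = P_out, so I_supply = 1009.2/220 = 4.59 A.

I_supply ≈ 4.59 A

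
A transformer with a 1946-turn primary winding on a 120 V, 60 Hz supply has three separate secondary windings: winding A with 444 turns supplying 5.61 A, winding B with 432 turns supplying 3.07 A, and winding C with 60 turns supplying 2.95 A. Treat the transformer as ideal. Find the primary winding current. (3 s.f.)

I_p ≈ 2.05 A

V_A = 120 × 444/1946 = 27.379 V; V_B = 120 × 432/1946 = 26.639 V; V_C = 120 × 60/1946 = 3.6999 V.
P_out = V_A I_A + V_B I_B + V_C I_C = 27.379×5.61 + 26.639×3.07 + 3.6999×2.95 = 153.60 + 81.783 + 10.915 = 246.29 W.
Ideal ⇒ P_in = P_out, so I_p = P_out/V_p = 246.29/120 = 2.05 A.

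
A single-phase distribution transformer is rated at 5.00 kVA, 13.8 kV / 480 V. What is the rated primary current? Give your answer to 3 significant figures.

I_p ≈ 0.362 A

I_p = S/V_p = 5000/13800 = 0.362 A.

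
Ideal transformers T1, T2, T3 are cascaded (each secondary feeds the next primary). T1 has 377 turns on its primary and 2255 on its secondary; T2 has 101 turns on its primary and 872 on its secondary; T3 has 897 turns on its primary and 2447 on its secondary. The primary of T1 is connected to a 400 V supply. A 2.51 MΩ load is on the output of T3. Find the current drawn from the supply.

Secondary of T1: V = 400.00 × 2255/377 = 2392.6 V.
Secondary of T2: V = 2392.6 × 872/101 = 20657 V.
Secondary of T3: V = 20657 × 2447/897 = 56351 V.
I_load = 56351/(2.51×10^6) = 0.022451 A, so P_out = 56351 × 0.022451 = 1265.1 W.
All ideal ⇒ P_in = P_out, so I_supply = 1265.1/400 = 3.16 A.

I_supply ≈ 3.16 A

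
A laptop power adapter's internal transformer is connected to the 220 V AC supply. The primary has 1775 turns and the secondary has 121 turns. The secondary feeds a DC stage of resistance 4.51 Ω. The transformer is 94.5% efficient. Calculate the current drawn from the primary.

V_s = 220 × 121/1775 = 14.997 V.
I_s = V_s/R = 14.997/4.51 = 3.3253 A.
P_out = V_s I_s = 14.997 × 3.3253 = 49.870 W.
P_in = P_out/η = 49.870/0.945 = 52.773 W.
I_p = P_in/V_p = 52.773/220 = 0.240 A.

I_p ≈ 0.240 A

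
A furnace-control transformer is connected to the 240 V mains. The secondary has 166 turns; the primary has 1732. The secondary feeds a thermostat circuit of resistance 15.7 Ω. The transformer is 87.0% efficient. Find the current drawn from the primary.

I_p ≈ 0.161 A

V_s = 240 × 166/1732 = 23.002 V.
I_s = V_s/R = 23.002/15.7 = 1.4651 A.
P_out = V_s I_s = 23.002 × 1.4651 = 33.701 W.
P_in = P_out/η = 33.701/0.870 = 38.737 W.
I_p = P_in/V_p = 38.737/240 = 0.161 A.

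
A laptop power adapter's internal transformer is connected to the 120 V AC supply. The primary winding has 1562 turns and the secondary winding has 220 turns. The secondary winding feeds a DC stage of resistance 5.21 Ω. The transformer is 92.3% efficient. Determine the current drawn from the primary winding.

I_p ≈ 0.495 A

V_s = 120 × 220/1562 = 16.901 V.
I_s = V_s/R = 16.901/5.21 = 3.2440 A.
P_out = V_s I_s = 16.901 × 3.2440 = 54.829 W.
P_in = P_out/η = 54.829/0.923 = 59.403 W.
I_p = P_in/V_p = 59.403/120 = 0.495 A.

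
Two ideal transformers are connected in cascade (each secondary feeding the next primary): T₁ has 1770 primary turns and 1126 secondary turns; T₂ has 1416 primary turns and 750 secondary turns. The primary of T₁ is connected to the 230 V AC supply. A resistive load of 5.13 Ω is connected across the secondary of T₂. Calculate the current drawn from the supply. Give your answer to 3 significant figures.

Secondary of T₁: V = 230.00 × 1126/1770 = 146.32 V.
Secondary of T₂: V = 146.32 × 750/1416 = 77.498 V.
I_load = 77.498/5.13 = 15.107 A, so P_out = 77.498 × 15.107 = 1170.8 W.
All ideal ⇒ P_in = P_out, so I_supply = 1170.8/230 = 5.09 A.

I_supply ≈ 5.09 A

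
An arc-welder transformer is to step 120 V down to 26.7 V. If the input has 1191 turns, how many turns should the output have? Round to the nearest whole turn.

N_out = 265 turns

N_out/N_in = V_out/V_in, so N_out = 1191 × 26.7/120 = 265.0 ≈ 265 turns.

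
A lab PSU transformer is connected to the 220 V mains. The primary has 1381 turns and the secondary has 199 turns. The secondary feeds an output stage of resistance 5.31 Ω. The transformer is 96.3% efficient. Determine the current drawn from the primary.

V_s = 220 × 199/1381 = 31.702 V.
I_s = V_s/R = 31.702/5.31 = 5.9702 A.
P_out = V_s I_s = 31.702 × 5.9702 = 189.26 W.
P_in = P_out/η = 189.26/0.963 = 196.54 W.
I_p = P_in/V_p = 196.54/220 = 0.893 A.

I_p ≈ 0.893 A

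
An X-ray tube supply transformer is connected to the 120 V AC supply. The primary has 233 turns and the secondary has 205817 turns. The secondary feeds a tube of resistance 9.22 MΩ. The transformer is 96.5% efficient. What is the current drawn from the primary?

V_s = 120 × 205817/233 = 106000 V.
I_s = V_s/R = 106000/(9.22×10^6) = 0.011497 A.
P_out = V_s I_s = 106000 × 0.011497 = 1218.7 W.
P_in = P_out/η = 1218.7/0.965 = 1262.9 W.
I_p = P_in/V_p = 1262.9/120 = 10.5 A.

I_p ≈ 10.5 A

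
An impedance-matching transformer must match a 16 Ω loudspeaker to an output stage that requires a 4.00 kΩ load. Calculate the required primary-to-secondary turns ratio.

N_p/N_s ≈ 15.8

Z_p/Z_s = (N_p/N_s)², so N_p/N_s = √(4000/16) = √250 = 15.8.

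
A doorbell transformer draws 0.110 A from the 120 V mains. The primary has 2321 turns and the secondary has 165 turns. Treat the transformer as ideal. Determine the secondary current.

I_s ≈ 1.55 A

I_s/I_p = N_p/N_s, so I_s = 0.110 × 2321/165 = 1.55 A.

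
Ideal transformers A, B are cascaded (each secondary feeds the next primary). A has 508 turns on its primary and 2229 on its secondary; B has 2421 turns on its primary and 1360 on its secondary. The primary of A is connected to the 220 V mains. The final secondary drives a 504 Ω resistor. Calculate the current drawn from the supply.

I_supply ≈ 2.65 A

Secondary of A: V = 220.00 × 2229/508 = 965.31 V.
Secondary of B: V = 965.31 × 1360/2421 = 542.27 V.
I_load = 542.27/504 = 1.0759 A, so P_out = 542.27 × 1.0759 = 583.44 W.
All ideal ⇒ P_in = P_out, so I_supply = 583.44/220 = 2.65 A.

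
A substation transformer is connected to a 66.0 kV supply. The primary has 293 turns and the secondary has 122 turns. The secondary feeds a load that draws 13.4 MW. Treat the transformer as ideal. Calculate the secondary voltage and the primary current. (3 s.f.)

V_s = V_p × N_s/N_p = 66000 × 122/293 = 27481 V.
I_s = P/V_s = 1.34×10^7/27481 = 487.61 A.
I_p = I_s × N_s/N_p = 487.61 × 122/293 = 203 A.

V_s ≈ 27500 V, I_p ≈ 203 A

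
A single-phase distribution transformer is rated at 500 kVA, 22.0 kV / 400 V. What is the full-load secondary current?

I_s ≈ 1250 A

I_s = S/V_s = 500000/400 = 1250 A.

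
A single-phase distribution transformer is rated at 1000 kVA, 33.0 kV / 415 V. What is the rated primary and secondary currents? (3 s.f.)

I_p = S/V_p = 1000000/33000 = 30.3 A.
I_s = S/V_s = 1000000/415 = 2410 A.

I_p ≈ 30.3 A, I_s ≈ 2410 A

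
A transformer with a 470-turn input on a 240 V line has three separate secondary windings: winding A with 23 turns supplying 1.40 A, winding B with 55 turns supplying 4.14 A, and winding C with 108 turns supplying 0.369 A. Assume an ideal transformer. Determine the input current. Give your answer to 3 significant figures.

V_A = 240 × 23/470 = 11.745 V; V_B = 240 × 55/470 = 28.085 V; V_C = 240 × 108/470 = 55.149 V.
P_out = V_A I_A + V_B I_B + V_C I_C = 11.745×1.40 + 28.085×4.14 + 55.149×0.369 = 16.443 + 116.27 + 20.350 = 153.06 W.
Ideal ⇒ P_in = P_out, so I_in = P_out/V_in = 153.06/240 = 0.638 A.

I_in ≈ 0.638 A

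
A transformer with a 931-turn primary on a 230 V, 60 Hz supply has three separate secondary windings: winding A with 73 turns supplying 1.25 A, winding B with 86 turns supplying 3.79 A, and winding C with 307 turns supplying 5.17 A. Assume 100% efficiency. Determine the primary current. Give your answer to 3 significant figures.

V_A = 230 × 73/931 = 18.034 V; V_B = 230 × 86/931 = 21.246 V; V_C = 230 × 307/931 = 75.843 V.
P_out = V_A I_A + V_B I_B + V_C I_C = 18.034×1.25 + 21.246×3.79 + 75.843×5.17 = 22.543 + 80.522 + 392.11 = 495.17 W.
Ideal ⇒ P_in = P_out, so I_p = P_out/V_p = 495.17/230 = 2.15 A.

I_p ≈ 2.15 A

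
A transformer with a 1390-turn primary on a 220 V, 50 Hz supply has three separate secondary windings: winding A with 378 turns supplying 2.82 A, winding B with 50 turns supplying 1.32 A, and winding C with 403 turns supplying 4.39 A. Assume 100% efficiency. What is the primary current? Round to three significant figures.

V_A = 220 × 378/1390 = 59.827 V; V_B = 220 × 50/1390 = 7.9137 V; V_C = 220 × 403/1390 = 63.784 V.
P_out = V_A I_A + V_B I_B + V_C I_C = 59.827×2.82 + 7.9137×1.32 + 63.784×4.39 = 168.71 + 10.446 + 280.01 = 459.17 W.
Ideal ⇒ P_in = P_out, so I_p = P_out/V_p = 459.17/220 = 2.09 A.

I_p ≈ 2.09 A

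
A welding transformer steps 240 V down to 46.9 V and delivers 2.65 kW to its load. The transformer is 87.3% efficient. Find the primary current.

P_in = P_out/η = 2650/0.873 = 3035.5 W.
I_p = P_in/V_p = 3035.5/240 = 12.6 A.

I_p ≈ 12.6 A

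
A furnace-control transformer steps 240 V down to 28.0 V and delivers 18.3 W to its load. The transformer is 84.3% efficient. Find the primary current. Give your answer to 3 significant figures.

P_in = P_out/η = 18.3/0.843 = 21.708 W.
I_p = P_in/V_p = 21.708/240 = 0.0905 A.

I_p ≈ 0.0905 A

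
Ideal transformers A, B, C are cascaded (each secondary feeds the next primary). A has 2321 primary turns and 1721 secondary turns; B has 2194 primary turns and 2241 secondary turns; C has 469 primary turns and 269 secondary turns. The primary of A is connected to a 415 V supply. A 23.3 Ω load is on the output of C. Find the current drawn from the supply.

After A: V = 415.00 × 1721/2321 = 307.72 V.
After B: V = 307.72 × 2241/2194 = 314.31 V.
After C: V = 314.31 × 269/469 = 180.28 V.
I_load = 180.28/23.3 = 7.7372 A, so P_out = 180.28 × 7.7372 = 1394.8 W.
All ideal ⇒ P_in = P_out, so I_supply = 1394.8/415 = 3.36 A.

I_supply ≈ 3.36 A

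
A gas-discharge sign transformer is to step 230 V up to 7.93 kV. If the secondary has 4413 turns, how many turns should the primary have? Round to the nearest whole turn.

N_p = 128 turns

N_p/N_s = V_p/V_s, so N_p = 4413 × 230/7930 = 128.0 ≈ 128 turns.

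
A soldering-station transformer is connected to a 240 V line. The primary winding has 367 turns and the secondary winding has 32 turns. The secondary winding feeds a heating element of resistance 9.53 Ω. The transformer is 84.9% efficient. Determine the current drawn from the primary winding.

I_p ≈ 0.226 A

V_s = 240 × 32/367 = 20.926 V.
I_s = V_s/R = 20.926/9.53 = 2.1958 A.
P_out = V_s I_s = 20.926 × 2.1958 = 45.951 W.
P_in = P_out/η = 45.951/0.849 = 54.124 W.
I_p = P_in/V_p = 54.124/240 = 0.226 A.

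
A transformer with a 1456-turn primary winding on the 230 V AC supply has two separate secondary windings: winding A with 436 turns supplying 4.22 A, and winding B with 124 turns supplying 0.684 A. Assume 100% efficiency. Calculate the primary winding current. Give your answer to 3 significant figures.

V_A = 230 × 436/1456 = 68.874 V; V_B = 230 × 124/1456 = 19.588 V.
P_out = V_A I_A + V_B I_B = 68.874×4.22 + 19.588×0.684 = 290.65 + 13.398 = 304.04 W.
Ideal ⇒ P_in = P_out, so I_p = P_out/V_p = 304.04/230 = 1.32 A.

I_p ≈ 1.32 A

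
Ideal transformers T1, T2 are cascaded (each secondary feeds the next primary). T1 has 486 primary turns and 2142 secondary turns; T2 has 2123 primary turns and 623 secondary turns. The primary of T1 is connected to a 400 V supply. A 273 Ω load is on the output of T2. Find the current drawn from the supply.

After T1: V = 400.00 × 2142/486 = 1763.0 V.
After T2: V = 1763.0 × 623/2123 = 517.35 V.
I_load = 517.35/273 = 1.8950 A, so P_out = 517.35 × 1.8950 = 980.39 W.
All ideal ⇒ P_in = P_out, so I_supply = 980.39/400 = 2.45 A.

I_supply ≈ 2.45 A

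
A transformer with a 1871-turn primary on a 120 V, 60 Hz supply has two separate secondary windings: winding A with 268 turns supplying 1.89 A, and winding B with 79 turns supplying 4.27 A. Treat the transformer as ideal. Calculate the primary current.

I_p ≈ 0.451 A

V_A = 120 × 268/1871 = 17.189 V; V_B = 120 × 79/1871 = 5.0668 V.
P_out = V_A I_A + V_B I_B = 17.189×1.89 + 5.0668×4.27 = 32.487 + 21.635 = 54.122 W.
Ideal ⇒ P_in = P_out, so I_p = P_out/V_p = 54.122/120 = 0.451 A.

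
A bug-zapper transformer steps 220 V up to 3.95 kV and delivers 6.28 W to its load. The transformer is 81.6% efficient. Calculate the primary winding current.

P_in = P_out/η = 6.28/0.816 = 7.6961 W.
I_p = P_in/V_p = 7.6961/220 = 0.0350 A.

I_p ≈ 0.0350 A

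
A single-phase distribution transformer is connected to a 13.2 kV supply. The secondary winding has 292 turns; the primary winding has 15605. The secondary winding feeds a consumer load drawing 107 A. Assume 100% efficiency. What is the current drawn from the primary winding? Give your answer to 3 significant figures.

I_p ≈ 2.00 A

For an ideal transformer I_p N_p = I_s N_s, so I_p = 107 × 292/15605 = 2.00 A.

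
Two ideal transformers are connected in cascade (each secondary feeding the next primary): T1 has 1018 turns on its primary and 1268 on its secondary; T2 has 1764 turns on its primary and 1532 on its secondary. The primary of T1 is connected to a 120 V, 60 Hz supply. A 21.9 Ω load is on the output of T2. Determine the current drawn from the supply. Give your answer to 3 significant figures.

I_supply ≈ 6.41 A

After T1: V = 120.00 × 1268/1018 = 149.47 V.
After T2: V = 149.47 × 1532/1764 = 129.81 V.
I_load = 129.81/21.9 = 5.9275 A, so P_out = 129.81 × 5.9275 = 769.45 W.
All ideal ⇒ P_in = P_out, so I_supply = 769.45/120 = 6.41 A.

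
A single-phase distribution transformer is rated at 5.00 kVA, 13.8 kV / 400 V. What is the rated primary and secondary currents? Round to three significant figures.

I_p ≈ 0.362 A, I_s ≈ 12.5 A

I_p = S/V_p = 5000/13800 = 0.362 A.
I_s = S/V_s = 5000/400 = 12.5 A.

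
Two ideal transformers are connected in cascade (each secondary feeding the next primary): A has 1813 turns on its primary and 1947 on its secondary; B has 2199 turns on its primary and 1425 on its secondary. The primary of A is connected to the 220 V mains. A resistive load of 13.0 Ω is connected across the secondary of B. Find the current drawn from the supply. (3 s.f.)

I_supply ≈ 8.20 A

Secondary of A: V = 220.00 × 1947/1813 = 236.26 V.
Secondary of B: V = 236.26 × 1425/2199 = 153.10 V.
I_load = 153.10/13.0 = 11.777 A, so P_out = 153.10 × 11.777 = 1803.1 W.
All ideal ⇒ P_in = P_out, so I_supply = 1803.1/220 = 8.20 A.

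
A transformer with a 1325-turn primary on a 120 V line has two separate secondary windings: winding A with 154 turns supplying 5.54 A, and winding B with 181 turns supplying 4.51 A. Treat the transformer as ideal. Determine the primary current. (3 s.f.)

V_A = 120 × 154/1325 = 13.947 V; V_B = 120 × 181/1325 = 16.392 V.
P_out = V_A I_A + V_B I_B = 13.947×5.54 + 16.392×4.51 = 77.267 + 73.930 = 151.20 W.
Ideal ⇒ P_in = P_out, so I_p = P_out/V_p = 151.20/120 = 1.26 A.

I_p ≈ 1.26 A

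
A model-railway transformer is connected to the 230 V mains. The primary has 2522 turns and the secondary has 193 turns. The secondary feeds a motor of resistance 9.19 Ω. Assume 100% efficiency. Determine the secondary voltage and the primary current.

V_s = V_p × N_s/N_p = 230 × 193/2522 = 17.601 V.
I_s = V_s/R = 17.601/9.19 = 1.9152 A.
I_p = I_s × N_s/N_p = 1.9152 × 193/2522 = 0.147 A.

V_s ≈ 17.6 V, I_p ≈ 0.147 A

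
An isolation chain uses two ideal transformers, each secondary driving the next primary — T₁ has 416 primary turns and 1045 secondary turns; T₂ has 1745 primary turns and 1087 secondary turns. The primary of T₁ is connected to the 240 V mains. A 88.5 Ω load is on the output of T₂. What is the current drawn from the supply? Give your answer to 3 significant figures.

I_supply ≈ 6.64 A

Secondary of T₁: V = 240.00 × 1045/416 = 602.88 V.
Secondary of T₂: V = 602.88 × 1087/1745 = 375.55 V.
I_load = 375.55/88.5 = 4.2435 A, so P_out = 375.55 × 4.2435 = 1593.7 W.
All ideal ⇒ P_in = P_out, so I_supply = 1593.7/240 = 6.64 A.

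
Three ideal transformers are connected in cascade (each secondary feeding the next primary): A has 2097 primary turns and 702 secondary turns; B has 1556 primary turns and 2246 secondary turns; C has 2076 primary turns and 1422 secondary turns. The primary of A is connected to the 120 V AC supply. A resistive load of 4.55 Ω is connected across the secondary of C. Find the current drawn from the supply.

I_supply ≈ 2.89 A

Secondary of A: V = 120.00 × 702/2097 = 40.172 V.
Secondary of B: V = 40.172 × 2246/1556 = 57.986 V.
Secondary of C: V = 57.986 × 1422/2076 = 39.718 V.
I_load = 39.718/4.55 = 8.7293 A, so P_out = 39.718 × 8.7293 = 346.72 W.
All ideal ⇒ P_in = P_out, so I_supply = 346.72/120 = 2.89 A.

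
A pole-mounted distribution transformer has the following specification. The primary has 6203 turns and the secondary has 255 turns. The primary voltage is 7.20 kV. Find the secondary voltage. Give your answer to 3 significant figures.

V_s ≈ 296 V

V_s/V_p = N_s/N_p, so V_s = 7200 × 255/6203 = 296 V.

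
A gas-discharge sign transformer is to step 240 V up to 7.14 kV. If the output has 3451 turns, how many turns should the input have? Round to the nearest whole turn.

N_in/N_out = V_in/V_out, so N_in = 3451 × 240/7140 = 116.0 ≈ 116 turns.

N_in = 116 turns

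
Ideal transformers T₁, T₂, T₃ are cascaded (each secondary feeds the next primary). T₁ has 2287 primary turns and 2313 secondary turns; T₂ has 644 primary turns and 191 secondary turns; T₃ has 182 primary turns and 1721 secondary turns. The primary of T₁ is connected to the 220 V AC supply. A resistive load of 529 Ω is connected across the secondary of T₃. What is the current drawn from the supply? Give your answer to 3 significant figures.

I_supply ≈ 3.35 A

Secondary of T₁: V = 220.00 × 2313/2287 = 222.50 V.
Secondary of T₂: V = 222.50 × 191/644 = 65.990 V.
Secondary of T₃: V = 65.990 × 1721/182 = 624.01 V.
I_load = 624.01/529 = 1.1796 A, so P_out = 624.01 × 1.1796 = 736.08 W.
All ideal ⇒ P_in = P_out, so I_supply = 736.08/220 = 3.35 A.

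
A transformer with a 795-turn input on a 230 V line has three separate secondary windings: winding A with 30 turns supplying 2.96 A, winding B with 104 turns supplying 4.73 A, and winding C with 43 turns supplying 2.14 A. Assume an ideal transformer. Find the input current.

V_A = 230 × 30/795 = 8.6792 V; V_B = 230 × 104/795 = 30.088 V; V_C = 230 × 43/795 = 12.440 V.
P_out = V_A I_A + V_B I_B + V_C I_C = 8.6792×2.96 + 30.088×4.73 + 12.440×2.14 = 25.691 + 142.32 + 26.622 = 194.63 W.
Ideal ⇒ P_in = P_out, so I_in = P_out/V_in = 194.63/230 = 0.846 A.

I_in ≈ 0.846 A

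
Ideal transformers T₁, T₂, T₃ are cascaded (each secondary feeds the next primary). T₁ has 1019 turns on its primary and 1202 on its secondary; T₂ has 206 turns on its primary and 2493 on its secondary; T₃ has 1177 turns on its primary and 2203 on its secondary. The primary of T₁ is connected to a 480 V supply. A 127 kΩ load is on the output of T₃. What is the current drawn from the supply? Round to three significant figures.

Secondary of T₁: V = 480.00 × 1202/1019 = 566.20 V.
Secondary of T₂: V = 566.20 × 2493/206 = 6852.1 V.
Secondary of T₃: V = 6852.1 × 2203/1177 = 12825 V.
I_load = 12825/127000 = 0.10099 A, so P_out = 12825 × 0.10099 = 1295.2 W.
All ideal ⇒ P_in = P_out, so I_supply = 1295.2/480 = 2.70 A.

I_supply ≈ 2.70 A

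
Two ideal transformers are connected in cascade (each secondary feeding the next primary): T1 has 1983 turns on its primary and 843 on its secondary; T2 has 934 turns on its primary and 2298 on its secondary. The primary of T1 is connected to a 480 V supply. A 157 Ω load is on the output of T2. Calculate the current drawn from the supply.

I_supply ≈ 3.34 A

Secondary of T1: V = 480.00 × 843/1983 = 204.05 V.
Secondary of T2: V = 204.05 × 2298/934 = 502.05 V.
I_load = 502.05/157 = 3.1978 A, so P_out = 502.05 × 3.1978 = 1605.5 W.
All ideal ⇒ P_in = P_out, so I_supply = 1605.5/480 = 3.34 A.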